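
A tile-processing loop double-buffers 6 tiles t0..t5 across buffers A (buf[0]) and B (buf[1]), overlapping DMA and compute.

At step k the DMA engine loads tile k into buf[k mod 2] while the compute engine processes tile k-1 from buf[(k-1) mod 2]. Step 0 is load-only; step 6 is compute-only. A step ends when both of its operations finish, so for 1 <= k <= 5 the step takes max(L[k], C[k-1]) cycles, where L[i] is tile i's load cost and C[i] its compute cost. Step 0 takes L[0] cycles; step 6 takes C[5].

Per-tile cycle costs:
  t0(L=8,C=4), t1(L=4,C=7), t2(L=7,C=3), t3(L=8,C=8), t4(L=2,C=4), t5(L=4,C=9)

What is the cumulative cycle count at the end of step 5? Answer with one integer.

end_cycle[5] = 39

step 0: L[0]=8 → dur=8, Σ=8 | A=load:t0 B=idle [load-only]
step 1: L[1]=4 C[0]=4 → dur=4, Σ=12 | A=compute:t0 B=load:t1 [tied]
step 2: L[2]=7 C[1]=7 → dur=7, Σ=19 | A=load:t2 B=compute:t1 [tied]
step 3: L[3]=8 C[2]=3 → dur=8, Σ=27 | A=compute:t2 B=load:t3 [load-bound]
step 4: L[4]=2 C[3]=8 → dur=8, Σ=35 | A=load:t4 B=compute:t3 [compute-bound]
step 5: L[5]=4 C[4]=4 → dur=4, Σ=39 | A=compute:t4 B=load:t5 [tied]
step 6: C[5]=9 → dur=9, Σ=48 | A=idle B=compute:t5 [compute-only]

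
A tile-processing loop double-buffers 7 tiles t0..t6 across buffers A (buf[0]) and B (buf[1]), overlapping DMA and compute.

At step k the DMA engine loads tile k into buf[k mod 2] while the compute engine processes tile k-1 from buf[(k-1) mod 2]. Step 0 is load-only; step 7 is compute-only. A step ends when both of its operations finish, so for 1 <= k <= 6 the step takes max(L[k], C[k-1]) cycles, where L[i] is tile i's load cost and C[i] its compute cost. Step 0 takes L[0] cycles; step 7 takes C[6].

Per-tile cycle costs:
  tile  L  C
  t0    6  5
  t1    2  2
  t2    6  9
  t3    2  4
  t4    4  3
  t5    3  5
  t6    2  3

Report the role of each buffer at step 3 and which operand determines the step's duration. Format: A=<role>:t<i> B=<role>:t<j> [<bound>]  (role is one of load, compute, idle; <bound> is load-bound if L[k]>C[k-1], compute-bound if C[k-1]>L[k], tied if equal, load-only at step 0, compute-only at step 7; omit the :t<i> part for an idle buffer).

k=0 load=t0/6c comp=- wait=6 total=6
k=1 load=t1/2c comp=t0/5c wait=5 total=11
k=2 load=t2/6c comp=t1/2c wait=6 total=17
k=3 load=t3/2c comp=t2/9c wait=9 total=26
k=4 load=t4/4c comp=t3/4c wait=4 total=30
k=5 load=t5/3c comp=t4/3c wait=3 total=33
k=6 load=t6/2c comp=t5/5c wait=5 total=38
k=7 load=- comp=t6/3c wait=3 total=41

step 3: A=compute:t2 B=load:t3 [compute-bound]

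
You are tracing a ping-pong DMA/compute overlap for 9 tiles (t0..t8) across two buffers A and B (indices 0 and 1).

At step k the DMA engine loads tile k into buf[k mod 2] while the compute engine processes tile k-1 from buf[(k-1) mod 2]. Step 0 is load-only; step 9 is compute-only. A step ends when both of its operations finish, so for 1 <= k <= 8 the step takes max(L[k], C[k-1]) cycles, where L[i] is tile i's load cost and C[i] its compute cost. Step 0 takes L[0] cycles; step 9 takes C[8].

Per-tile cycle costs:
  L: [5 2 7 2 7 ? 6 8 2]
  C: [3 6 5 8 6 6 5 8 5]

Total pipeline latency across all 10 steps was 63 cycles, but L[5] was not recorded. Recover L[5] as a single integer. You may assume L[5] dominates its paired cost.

L[5] = 8

step 0 | dur = L[0]=5 = 5
step 1 | dur = max(L[1]=2, C[0]=3) = 3
step 2 | dur = max(L[2]=7, C[1]=6) = 7
step 3 | dur = max(L[3]=2, C[2]=5) = 5
step 4 | dur = max(L[4]=7, C[3]=8) = 8
step 5 | dur = max(L[5]=?, C[4]=6) = L[5]  (unknown; binding)
step 6 | dur = max(L[6]=6, C[5]=6) = 6
step 7 | dur = max(L[7]=8, C[6]=5) = 8
step 8 | dur = max(L[8]=2, C[7]=8) = 8
step 9 | dur = C[8]=5 = 5
sum of known step durations = 55
dur[5] = total - known = 63 - 55 = 8
L[5] is the binding max in step 5, so L[5] = dur[5] = 8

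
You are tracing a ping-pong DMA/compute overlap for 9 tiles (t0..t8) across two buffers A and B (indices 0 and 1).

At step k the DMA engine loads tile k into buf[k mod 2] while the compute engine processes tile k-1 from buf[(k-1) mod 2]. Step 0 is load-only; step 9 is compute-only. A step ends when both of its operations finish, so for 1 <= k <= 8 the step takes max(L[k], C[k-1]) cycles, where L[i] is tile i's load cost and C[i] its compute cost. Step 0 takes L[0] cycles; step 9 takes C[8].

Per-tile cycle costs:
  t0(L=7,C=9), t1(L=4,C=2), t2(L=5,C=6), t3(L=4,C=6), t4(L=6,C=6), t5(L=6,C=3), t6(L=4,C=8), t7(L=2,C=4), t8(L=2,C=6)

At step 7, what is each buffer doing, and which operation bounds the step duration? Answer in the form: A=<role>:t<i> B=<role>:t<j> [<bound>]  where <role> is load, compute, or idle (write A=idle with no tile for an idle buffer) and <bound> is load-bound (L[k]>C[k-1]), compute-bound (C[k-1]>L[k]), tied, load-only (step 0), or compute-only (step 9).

step 7: A=compute:t6 B=load:t7 [compute-bound]

k=0 load=t0/7c comp=- wait=7 total=7
k=1 load=t1/4c comp=t0/9c wait=9 total=16
k=2 load=t2/5c comp=t1/2c wait=5 total=21
k=3 load=t3/4c comp=t2/6c wait=6 total=27
k=4 load=t4/6c comp=t3/6c wait=6 total=33
k=5 load=t5/6c comp=t4/6c wait=6 total=39
k=6 load=t6/4c comp=t5/3c wait=4 total=43
k=7 load=t7/2c comp=t6/8c wait=8 total=51
k=8 load=t8/2c comp=t7/4c wait=4 total=55
k=9 load=- comp=t8/6c wait=6 total=61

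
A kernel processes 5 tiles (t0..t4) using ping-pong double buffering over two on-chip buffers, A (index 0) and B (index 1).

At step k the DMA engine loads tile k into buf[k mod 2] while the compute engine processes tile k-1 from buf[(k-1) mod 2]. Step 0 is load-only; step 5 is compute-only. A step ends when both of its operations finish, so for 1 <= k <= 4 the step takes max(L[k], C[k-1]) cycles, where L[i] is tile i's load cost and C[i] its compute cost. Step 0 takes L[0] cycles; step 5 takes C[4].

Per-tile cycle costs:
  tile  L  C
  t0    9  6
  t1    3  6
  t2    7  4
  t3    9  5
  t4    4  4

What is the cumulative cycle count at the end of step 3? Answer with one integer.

end_cycle[3] = 31

  0. 9=9c; end=9; A:t0 B:-
  1. max(3,6)=6c; end=15; A:t0 B:t1
  2. max(7,6)=7c; end=22; A:t2 B:t1
  3. max(9,4)=9c; end=31; A:t2 B:t3
  4. max(4,5)=5c; end=36; A:t4 B:t3
  5. 4=4c; end=40; A:t4 B:t3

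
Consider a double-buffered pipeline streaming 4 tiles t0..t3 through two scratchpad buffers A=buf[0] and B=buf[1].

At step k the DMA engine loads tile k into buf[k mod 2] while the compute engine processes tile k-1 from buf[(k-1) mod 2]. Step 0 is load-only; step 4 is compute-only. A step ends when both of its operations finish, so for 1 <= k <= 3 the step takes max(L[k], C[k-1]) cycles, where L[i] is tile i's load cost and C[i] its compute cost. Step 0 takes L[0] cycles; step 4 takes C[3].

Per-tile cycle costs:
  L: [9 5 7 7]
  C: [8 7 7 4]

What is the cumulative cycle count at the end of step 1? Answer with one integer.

end_cycle[1] = 17

step 0: L[0]=9 → dur=9, Σ=9 | A=load:t0 B=idle [load-only]
step 1: L[1]=5 C[0]=8 → dur=8, Σ=17 | A=compute:t0 B=load:t1 [compute-bound]
step 2: L[2]=7 C[1]=7 → dur=7, Σ=24 | A=load:t2 B=compute:t1 [tied]
step 3: L[3]=7 C[2]=7 → dur=7, Σ=31 | A=compute:t2 B=load:t3 [tied]
step 4: C[3]=4 → dur=4, Σ=35 | A=idle B=compute:t3 [compute-only]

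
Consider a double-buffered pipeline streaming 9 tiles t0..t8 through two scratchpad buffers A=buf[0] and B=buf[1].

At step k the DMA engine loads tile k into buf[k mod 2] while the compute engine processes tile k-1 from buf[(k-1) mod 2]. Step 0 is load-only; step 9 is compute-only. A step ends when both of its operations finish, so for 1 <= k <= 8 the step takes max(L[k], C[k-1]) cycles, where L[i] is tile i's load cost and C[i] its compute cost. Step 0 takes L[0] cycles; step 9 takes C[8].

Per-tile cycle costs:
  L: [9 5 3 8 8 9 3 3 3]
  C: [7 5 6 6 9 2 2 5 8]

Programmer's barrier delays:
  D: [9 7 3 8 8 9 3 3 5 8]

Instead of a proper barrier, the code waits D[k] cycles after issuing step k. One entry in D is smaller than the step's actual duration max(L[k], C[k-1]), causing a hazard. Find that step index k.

hazard at step 2

step 0: need L[0]=9 = 9; D[0]=9 ok
step 1: need max(L[1]=5,C[0]=7) = 7; D[1]=7 ok
step 2: need max(L[2]=3,C[1]=5) = 5; D[2]=3 SHORT
step 3: need max(L[3]=8,C[2]=6) = 8; D[3]=8 ok
step 4: need max(L[4]=8,C[3]=6) = 8; D[4]=8 ok
step 5: need max(L[5]=9,C[4]=9) = 9; D[5]=9 ok
step 6: need max(L[6]=3,C[5]=2) = 3; D[6]=3 ok
step 7: need max(L[7]=3,C[6]=2) = 3; D[7]=3 ok
step 8: need max(L[8]=3,C[7]=5) = 5; D[8]=5 ok
step 9: need C[8]=8 = 8; D[9]=8 ok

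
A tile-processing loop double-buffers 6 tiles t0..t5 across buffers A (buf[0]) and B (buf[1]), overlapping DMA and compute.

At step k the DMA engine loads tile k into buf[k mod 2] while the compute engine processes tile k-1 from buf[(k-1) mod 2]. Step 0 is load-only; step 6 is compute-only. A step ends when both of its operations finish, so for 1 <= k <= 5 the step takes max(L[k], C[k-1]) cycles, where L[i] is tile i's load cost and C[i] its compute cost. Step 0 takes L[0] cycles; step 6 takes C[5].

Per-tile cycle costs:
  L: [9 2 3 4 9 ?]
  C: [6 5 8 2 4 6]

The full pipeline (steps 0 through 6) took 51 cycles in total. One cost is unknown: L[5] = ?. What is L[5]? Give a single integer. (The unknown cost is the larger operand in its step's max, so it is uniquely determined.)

step 0: dur = L[0]=9 = 9
step 1: dur = max(L[1]=2, C[0]=6) = 6
step 2: dur = max(L[2]=3, C[1]=5) = 5
step 3: dur = max(L[3]=4, C[2]=8) = 8
step 4: dur = max(L[4]=9, C[3]=2) = 9
step 5: dur = max(L[5]=?, C[4]=4) = L[5]  (unknown; binding)
step 6: dur = C[5]=6 = 6
sum of known step durations = 43
dur[5] = total - known = 51 - 43 = 8
L[5] is the binding max in step 5, so L[5] = dur[5] = 8

L[5] = 8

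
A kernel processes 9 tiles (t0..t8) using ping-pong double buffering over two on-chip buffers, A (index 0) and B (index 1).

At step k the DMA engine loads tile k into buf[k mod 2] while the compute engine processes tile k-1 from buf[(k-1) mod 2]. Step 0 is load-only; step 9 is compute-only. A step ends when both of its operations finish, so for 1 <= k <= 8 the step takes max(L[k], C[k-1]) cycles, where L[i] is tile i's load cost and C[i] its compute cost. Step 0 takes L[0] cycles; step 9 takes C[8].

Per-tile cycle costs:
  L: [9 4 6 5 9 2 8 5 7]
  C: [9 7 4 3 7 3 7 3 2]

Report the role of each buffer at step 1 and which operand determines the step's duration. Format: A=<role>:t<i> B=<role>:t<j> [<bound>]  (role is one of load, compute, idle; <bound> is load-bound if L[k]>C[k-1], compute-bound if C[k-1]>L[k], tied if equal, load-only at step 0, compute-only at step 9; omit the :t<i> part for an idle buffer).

k=0 load=t0/9c comp=- wait=9 total=9
k=1 load=t1/4c comp=t0/9c wait=9 total=18
k=2 load=t2/6c comp=t1/7c wait=7 total=25
k=3 load=t3/5c comp=t2/4c wait=5 total=30
k=4 load=t4/9c comp=t3/3c wait=9 total=39
k=5 load=t5/2c comp=t4/7c wait=7 total=46
k=6 load=t6/8c comp=t5/3c wait=8 total=54
k=7 load=t7/5c comp=t6/7c wait=7 total=61
k=8 load=t8/7c comp=t7/3c wait=7 total=68
k=9 load=- comp=t8/2c wait=2 total=70

step 1: A=compute:t0 B=load:t1 [compute-bound]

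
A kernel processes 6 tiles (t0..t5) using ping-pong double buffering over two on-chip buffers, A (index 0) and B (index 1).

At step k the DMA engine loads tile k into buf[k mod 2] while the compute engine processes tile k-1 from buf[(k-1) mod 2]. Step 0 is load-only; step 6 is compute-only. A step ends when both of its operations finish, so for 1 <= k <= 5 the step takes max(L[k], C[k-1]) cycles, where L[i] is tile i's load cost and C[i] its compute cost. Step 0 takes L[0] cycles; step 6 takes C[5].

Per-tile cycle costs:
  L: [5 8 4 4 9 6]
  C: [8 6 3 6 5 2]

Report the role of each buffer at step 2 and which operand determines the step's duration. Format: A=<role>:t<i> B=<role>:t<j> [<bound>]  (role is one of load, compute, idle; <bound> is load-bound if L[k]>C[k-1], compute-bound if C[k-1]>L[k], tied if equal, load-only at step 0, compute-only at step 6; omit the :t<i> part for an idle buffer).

step 2: A=load:t2 B=compute:t1 [compute-bound]

[0] DMA t0→A (5c) ∥ CU idle ⇒ 5c, clock 5
[1] DMA t1→B (8c) ∥ CU A:t0 (8c) ⇒ 8c, clock 13
[2] DMA t2→A (4c) ∥ CU B:t1 (6c) ⇒ 6c, clock 19
[3] DMA t3→B (4c) ∥ CU A:t2 (3c) ⇒ 4c, clock 23
[4] DMA t4→A (9c) ∥ CU B:t3 (6c) ⇒ 9c, clock 32
[5] DMA t5→B (6c) ∥ CU A:t4 (5c) ⇒ 6c, clock 38
[6] DMA idle ∥ CU B:t5 (2c) ⇒ 2c, clock 40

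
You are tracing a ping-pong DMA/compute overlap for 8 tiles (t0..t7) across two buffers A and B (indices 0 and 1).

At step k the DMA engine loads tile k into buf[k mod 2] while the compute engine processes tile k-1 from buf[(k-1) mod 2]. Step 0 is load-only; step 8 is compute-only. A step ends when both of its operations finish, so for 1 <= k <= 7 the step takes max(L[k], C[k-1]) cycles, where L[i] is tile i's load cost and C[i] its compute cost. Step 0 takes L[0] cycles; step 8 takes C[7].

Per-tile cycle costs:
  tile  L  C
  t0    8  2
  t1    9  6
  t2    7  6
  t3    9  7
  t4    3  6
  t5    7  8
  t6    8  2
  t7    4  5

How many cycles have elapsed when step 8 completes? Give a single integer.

end_cycle[8] = 64

[0] DMA t0→A (8c) ∥ CU idle ⇒ 8c, clock 8
[1] DMA t1→B (9c) ∥ CU A:t0 (2c) ⇒ 9c, clock 17
[2] DMA t2→A (7c) ∥ CU B:t1 (6c) ⇒ 7c, clock 24
[3] DMA t3→B (9c) ∥ CU A:t2 (6c) ⇒ 9c, clock 33
[4] DMA t4→A (3c) ∥ CU B:t3 (7c) ⇒ 7c, clock 40
[5] DMA t5→B (7c) ∥ CU A:t4 (6c) ⇒ 7c, clock 47
[6] DMA t6→A (8c) ∥ CU B:t5 (8c) ⇒ 8c, clock 55
[7] DMA t7→B (4c) ∥ CU A:t6 (2c) ⇒ 4c, clock 59
[8] DMA idle ∥ CU B:t7 (5c) ⇒ 5c, clock 64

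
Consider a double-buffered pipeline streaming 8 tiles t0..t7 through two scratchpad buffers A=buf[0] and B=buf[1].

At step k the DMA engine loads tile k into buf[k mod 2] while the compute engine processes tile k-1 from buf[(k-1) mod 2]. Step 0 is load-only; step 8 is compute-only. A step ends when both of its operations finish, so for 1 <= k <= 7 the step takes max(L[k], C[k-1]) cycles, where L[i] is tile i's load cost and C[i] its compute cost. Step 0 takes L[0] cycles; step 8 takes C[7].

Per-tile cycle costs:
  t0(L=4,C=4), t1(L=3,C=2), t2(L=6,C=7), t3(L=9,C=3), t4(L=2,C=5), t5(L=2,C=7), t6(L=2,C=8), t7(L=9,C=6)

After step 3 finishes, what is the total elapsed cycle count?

  0. 4=4c; end=4; A:t0 B:-
  1. max(3,4)=4c; end=8; A:t0 B:t1
  2. max(6,2)=6c; end=14; A:t2 B:t1
  3. max(9,7)=9c; end=23; A:t2 B:t3
  4. max(2,3)=3c; end=26; A:t4 B:t3
  5. max(2,5)=5c; end=31; A:t4 B:t5
  6. max(2,7)=7c; end=38; A:t6 B:t5
  7. max(9,8)=9c; end=47; A:t6 B:t7
  8. 6=6c; end=53; A:t6 B:t7

end_cycle[3] = 23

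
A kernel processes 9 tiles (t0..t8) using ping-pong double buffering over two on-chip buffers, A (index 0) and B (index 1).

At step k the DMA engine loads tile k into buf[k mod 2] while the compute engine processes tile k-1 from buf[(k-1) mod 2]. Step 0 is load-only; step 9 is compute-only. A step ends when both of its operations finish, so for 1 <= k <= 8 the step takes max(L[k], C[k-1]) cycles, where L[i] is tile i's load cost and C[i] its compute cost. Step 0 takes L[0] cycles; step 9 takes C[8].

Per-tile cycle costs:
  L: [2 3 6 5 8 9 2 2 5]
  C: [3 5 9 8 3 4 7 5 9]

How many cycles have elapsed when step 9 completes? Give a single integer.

[0] DMA t0→A (2c) ∥ CU idle ⇒ 2c, clock 2
[1] DMA t1→B (3c) ∥ CU A:t0 (3c) ⇒ 3c, clock 5
[2] DMA t2→A (6c) ∥ CU B:t1 (5c) ⇒ 6c, clock 11
[3] DMA t3→B (5c) ∥ CU A:t2 (9c) ⇒ 9c, clock 20
[4] DMA t4→A (8c) ∥ CU B:t3 (8c) ⇒ 8c, clock 28
[5] DMA t5→B (9c) ∥ CU A:t4 (3c) ⇒ 9c, clock 37
[6] DMA t6→A (2c) ∥ CU B:t5 (4c) ⇒ 4c, clock 41
[7] DMA t7→B (2c) ∥ CU A:t6 (7c) ⇒ 7c, clock 48
[8] DMA t8→A (5c) ∥ CU B:t7 (5c) ⇒ 5c, clock 53
[9] DMA idle ∥ CU A:t8 (9c) ⇒ 9c, clock 62

end_cycle[9] = 62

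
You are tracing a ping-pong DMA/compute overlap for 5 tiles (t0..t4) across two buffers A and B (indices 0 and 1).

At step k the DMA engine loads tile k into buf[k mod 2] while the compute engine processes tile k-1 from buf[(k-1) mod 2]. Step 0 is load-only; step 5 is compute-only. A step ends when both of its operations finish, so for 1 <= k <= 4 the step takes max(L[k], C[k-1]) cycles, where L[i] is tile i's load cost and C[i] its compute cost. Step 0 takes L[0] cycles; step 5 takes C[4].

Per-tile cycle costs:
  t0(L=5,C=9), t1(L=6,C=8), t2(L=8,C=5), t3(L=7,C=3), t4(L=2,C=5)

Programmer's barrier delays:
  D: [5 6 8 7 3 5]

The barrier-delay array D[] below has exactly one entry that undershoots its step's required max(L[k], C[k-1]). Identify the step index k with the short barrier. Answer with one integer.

[0] required=L[0]=5=5 vs D=5 ok
[1] required=max(L[1]=6,C[0]=9)=9 vs D=6 SHORT
[2] required=max(L[2]=8,C[1]=8)=8 vs D=8 ok
[3] required=max(L[3]=7,C[2]=5)=7 vs D=7 ok
[4] required=max(L[4]=2,C[3]=3)=3 vs D=3 ok
[5] required=C[4]=5=5 vs D=5 ok

hazard at step 1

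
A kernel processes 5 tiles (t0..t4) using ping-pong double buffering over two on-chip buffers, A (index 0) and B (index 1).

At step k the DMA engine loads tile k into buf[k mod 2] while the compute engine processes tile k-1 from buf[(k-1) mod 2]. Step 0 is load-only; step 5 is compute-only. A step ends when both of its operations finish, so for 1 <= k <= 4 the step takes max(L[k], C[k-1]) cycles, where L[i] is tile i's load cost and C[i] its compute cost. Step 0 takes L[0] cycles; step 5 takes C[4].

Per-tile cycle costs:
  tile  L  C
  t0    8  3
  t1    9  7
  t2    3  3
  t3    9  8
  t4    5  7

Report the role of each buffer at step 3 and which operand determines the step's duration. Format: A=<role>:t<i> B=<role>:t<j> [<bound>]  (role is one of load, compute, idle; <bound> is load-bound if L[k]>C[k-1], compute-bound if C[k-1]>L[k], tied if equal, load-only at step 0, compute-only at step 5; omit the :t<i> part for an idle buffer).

k=0 load=t0/8c comp=- wait=8 total=8
k=1 load=t1/9c comp=t0/3c wait=9 total=17
k=2 load=t2/3c comp=t1/7c wait=7 total=24
k=3 load=t3/9c comp=t2/3c wait=9 total=33
k=4 load=t4/5c comp=t3/8c wait=8 total=41
k=5 load=- comp=t4/7c wait=7 total=48

step 3: A=compute:t2 B=load:t3 [load-bound]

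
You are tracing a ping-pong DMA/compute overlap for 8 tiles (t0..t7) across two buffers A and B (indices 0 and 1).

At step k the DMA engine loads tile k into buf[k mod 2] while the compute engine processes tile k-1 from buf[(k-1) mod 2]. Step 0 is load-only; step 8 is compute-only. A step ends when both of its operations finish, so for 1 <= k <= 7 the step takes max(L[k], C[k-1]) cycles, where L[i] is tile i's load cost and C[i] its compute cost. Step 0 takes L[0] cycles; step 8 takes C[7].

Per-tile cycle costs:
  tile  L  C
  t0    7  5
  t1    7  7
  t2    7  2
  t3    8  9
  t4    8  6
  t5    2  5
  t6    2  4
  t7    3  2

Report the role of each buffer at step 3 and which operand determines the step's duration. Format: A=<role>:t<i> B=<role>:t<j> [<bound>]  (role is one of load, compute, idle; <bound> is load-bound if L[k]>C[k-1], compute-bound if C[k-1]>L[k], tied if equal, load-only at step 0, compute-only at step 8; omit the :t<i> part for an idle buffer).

step 3: A=compute:t2 B=load:t3 [load-bound]

step 0: L[0]=7 → dur=7, Σ=7 | A=load:t0 B=idle [load-only]
step 1: L[1]=7 C[0]=5 → dur=7, Σ=14 | A=compute:t0 B=load:t1 [load-bound]
step 2: L[2]=7 C[1]=7 → dur=7, Σ=21 | A=load:t2 B=compute:t1 [tied]
step 3: L[3]=8 C[2]=2 → dur=8, Σ=29 | A=compute:t2 B=load:t3 [load-bound]
step 4: L[4]=8 C[3]=9 → dur=9, Σ=38 | A=load:t4 B=compute:t3 [compute-bound]
step 5: L[5]=2 C[4]=6 → dur=6, Σ=44 | A=compute:t4 B=load:t5 [compute-bound]
step 6: L[6]=2 C[5]=5 → dur=5, Σ=49 | A=load:t6 B=compute:t5 [compute-bound]
step 7: L[7]=3 C[6]=4 → dur=4, Σ=53 | A=compute:t6 B=load:t7 [compute-bound]
step 8: C[7]=2 → dur=2, Σ=55 | A=idle B=compute:t7 [compute-only]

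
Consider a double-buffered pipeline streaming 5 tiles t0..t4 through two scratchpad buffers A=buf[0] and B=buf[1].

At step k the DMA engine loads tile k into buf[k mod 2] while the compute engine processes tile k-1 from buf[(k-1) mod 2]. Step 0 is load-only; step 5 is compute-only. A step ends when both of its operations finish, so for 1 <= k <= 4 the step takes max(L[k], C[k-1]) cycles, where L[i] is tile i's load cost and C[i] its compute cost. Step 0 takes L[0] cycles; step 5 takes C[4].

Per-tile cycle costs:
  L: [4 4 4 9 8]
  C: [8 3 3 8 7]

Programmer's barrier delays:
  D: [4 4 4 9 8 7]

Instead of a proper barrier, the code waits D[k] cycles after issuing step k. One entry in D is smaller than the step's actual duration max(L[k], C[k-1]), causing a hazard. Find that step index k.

k=0 barrier L[0]=4→4c, D[0]=4 ok
k=1 barrier max(L[1]=4,C[0]=8)→8c, D[1]=4 SHORT
k=2 barrier max(L[2]=4,C[1]=3)→4c, D[2]=4 ok
k=3 barrier max(L[3]=9,C[2]=3)→9c, D[3]=9 ok
k=4 barrier max(L[4]=8,C[3]=8)→8c, D[4]=8 ok
k=5 barrier C[4]=7→7c, D[5]=7 ok

hazard at step 1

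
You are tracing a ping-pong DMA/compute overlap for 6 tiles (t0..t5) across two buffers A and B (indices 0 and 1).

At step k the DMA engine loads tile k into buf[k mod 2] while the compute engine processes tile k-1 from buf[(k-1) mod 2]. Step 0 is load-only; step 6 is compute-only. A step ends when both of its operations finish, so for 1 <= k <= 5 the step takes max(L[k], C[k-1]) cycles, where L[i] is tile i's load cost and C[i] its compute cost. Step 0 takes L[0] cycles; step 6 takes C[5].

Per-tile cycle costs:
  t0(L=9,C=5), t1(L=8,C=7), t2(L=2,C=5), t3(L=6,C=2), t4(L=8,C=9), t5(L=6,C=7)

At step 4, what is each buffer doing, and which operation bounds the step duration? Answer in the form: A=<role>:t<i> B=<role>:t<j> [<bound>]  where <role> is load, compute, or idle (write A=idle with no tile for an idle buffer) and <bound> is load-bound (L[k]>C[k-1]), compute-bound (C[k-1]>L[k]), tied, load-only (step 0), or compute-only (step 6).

step 4: A=load:t4 B=compute:t3 [load-bound]

[0] DMA t0→A (9c) ∥ CU idle ⇒ 9c, clock 9
[1] DMA t1→B (8c) ∥ CU A:t0 (5c) ⇒ 8c, clock 17
[2] DMA t2→A (2c) ∥ CU B:t1 (7c) ⇒ 7c, clock 24
[3] DMA t3→B (6c) ∥ CU A:t2 (5c) ⇒ 6c, clock 30
[4] DMA t4→A (8c) ∥ CU B:t3 (2c) ⇒ 8c, clock 38
[5] DMA t5→B (6c) ∥ CU A:t4 (9c) ⇒ 9c, clock 47
[6] DMA idle ∥ CU B:t5 (7c) ⇒ 7c, clock 54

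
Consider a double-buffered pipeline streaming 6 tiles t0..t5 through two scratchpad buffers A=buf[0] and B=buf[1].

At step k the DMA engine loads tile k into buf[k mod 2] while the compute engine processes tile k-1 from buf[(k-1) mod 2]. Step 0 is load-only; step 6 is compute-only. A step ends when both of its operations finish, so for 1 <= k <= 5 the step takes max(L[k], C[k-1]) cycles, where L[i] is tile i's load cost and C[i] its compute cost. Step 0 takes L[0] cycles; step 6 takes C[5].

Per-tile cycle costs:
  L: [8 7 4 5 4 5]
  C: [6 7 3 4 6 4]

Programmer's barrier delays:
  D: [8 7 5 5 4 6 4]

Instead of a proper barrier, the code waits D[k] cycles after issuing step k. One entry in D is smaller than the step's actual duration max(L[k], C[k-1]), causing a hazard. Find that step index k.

[0] required=L[0]=8=8 vs D=8 ok
[1] required=max(L[1]=7,C[0]=6)=7 vs D=7 ok
[2] required=max(L[2]=4,C[1]=7)=7 vs D=5 SHORT
[3] required=max(L[3]=5,C[2]=3)=5 vs D=5 ok
[4] required=max(L[4]=4,C[3]=4)=4 vs D=4 ok
[5] required=max(L[5]=5,C[4]=6)=6 vs D=6 ok
[6] required=C[5]=4=4 vs D=4 ok

hazard at step 2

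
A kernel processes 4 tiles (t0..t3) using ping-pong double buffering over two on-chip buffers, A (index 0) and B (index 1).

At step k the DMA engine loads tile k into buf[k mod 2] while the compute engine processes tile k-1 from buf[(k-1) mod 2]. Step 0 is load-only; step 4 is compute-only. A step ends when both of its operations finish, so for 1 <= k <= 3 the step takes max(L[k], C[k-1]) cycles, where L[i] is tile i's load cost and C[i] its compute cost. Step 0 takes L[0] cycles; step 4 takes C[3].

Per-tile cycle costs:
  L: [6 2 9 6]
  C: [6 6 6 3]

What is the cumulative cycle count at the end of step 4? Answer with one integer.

k=0 load=t0/6c comp=- wait=6 total=6
k=1 load=t1/2c comp=t0/6c wait=6 total=12
k=2 load=t2/9c comp=t1/6c wait=9 total=21
k=3 load=t3/6c comp=t2/6c wait=6 total=27
k=4 load=- comp=t3/3c wait=3 total=30

end_cycle[4] = 30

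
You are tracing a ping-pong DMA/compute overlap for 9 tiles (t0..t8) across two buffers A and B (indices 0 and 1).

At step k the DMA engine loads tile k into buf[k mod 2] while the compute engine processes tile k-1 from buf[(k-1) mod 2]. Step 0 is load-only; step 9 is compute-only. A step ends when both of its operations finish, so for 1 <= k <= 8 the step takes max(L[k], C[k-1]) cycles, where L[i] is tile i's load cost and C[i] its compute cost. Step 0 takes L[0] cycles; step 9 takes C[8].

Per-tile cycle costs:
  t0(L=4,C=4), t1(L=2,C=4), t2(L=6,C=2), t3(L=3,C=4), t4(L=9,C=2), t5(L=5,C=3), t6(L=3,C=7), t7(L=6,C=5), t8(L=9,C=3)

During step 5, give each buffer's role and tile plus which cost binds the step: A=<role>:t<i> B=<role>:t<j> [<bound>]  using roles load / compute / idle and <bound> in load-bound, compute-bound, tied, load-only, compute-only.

step 5: A=compute:t4 B=load:t5 [load-bound]

[0] DMA t0→A (4c) ∥ CU idle ⇒ 4c, clock 4
[1] DMA t1→B (2c) ∥ CU A:t0 (4c) ⇒ 4c, clock 8
[2] DMA t2→A (6c) ∥ CU B:t1 (4c) ⇒ 6c, clock 14
[3] DMA t3→B (3c) ∥ CU A:t2 (2c) ⇒ 3c, clock 17
[4] DMA t4→A (9c) ∥ CU B:t3 (4c) ⇒ 9c, clock 26
[5] DMA t5→B (5c) ∥ CU A:t4 (2c) ⇒ 5c, clock 31
[6] DMA t6→A (3c) ∥ CU B:t5 (3c) ⇒ 3c, clock 34
[7] DMA t7→B (6c) ∥ CU A:t6 (7c) ⇒ 7c, clock 41
[8] DMA t8→A (9c) ∥ CU B:t7 (5c) ⇒ 9c, clock 50
[9] DMA idle ∥ CU A:t8 (3c) ⇒ 3c, clock 53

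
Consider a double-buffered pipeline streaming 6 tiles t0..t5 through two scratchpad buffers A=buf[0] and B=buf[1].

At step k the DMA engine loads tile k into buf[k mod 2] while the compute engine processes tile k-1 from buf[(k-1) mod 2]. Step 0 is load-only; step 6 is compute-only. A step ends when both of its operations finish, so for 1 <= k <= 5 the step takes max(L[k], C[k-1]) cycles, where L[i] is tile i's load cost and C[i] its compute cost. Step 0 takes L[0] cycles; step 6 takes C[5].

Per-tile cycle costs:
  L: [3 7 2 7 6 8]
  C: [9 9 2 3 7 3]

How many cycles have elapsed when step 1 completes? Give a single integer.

step 0: L[0]=3 → dur=3, Σ=3 | A=load:t0 B=idle [load-only]
step 1: L[1]=7 C[0]=9 → dur=9, Σ=12 | A=compute:t0 B=load:t1 [compute-bound]
step 2: L[2]=2 C[1]=9 → dur=9, Σ=21 | A=load:t2 B=compute:t1 [compute-bound]
step 3: L[3]=7 C[2]=2 → dur=7, Σ=28 | A=compute:t2 B=load:t3 [load-bound]
step 4: L[4]=6 C[3]=3 → dur=6, Σ=34 | A=load:t4 B=compute:t3 [load-bound]
step 5: L[5]=8 C[4]=7 → dur=8, Σ=42 | A=compute:t4 B=load:t5 [load-bound]
step 6: C[5]=3 → dur=3, Σ=45 | A=idle B=compute:t5 [compute-only]

end_cycle[1] = 12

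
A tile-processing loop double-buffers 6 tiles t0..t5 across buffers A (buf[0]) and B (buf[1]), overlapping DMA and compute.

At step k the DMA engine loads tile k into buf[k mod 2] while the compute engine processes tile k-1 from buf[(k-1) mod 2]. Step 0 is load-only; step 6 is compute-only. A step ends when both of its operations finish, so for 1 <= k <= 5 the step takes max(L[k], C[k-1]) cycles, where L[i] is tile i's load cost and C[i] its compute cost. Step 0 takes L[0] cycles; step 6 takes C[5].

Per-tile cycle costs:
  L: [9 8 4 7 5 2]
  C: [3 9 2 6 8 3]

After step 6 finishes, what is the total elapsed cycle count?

[0] DMA t0→A (9c) ∥ CU idle ⇒ 9c, clock 9
[1] DMA t1→B (8c) ∥ CU A:t0 (3c) ⇒ 8c, clock 17
[2] DMA t2→A (4c) ∥ CU B:t1 (9c) ⇒ 9c, clock 26
[3] DMA t3→B (7c) ∥ CU A:t2 (2c) ⇒ 7c, clock 33
[4] DMA t4→A (5c) ∥ CU B:t3 (6c) ⇒ 6c, clock 39
[5] DMA t5→B (2c) ∥ CU A:t4 (8c) ⇒ 8c, clock 47
[6] DMA idle ∥ CU B:t5 (3c) ⇒ 3c, clock 50

end_cycle[6] = 50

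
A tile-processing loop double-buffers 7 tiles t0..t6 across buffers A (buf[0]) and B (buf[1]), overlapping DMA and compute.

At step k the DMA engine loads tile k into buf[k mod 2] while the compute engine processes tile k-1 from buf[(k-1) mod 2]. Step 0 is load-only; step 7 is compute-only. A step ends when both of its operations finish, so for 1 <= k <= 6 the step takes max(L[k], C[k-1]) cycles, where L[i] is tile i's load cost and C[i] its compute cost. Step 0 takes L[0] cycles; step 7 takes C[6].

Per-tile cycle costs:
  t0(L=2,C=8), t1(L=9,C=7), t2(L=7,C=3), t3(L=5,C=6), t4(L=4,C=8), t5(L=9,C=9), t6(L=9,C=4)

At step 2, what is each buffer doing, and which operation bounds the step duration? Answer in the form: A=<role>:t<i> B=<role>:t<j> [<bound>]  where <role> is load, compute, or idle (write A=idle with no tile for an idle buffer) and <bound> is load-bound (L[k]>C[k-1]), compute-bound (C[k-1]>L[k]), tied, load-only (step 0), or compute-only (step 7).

step 2: A=load:t2 B=compute:t1 [tied]

k=0 load=t0/2c comp=- wait=2 total=2
k=1 load=t1/9c comp=t0/8c wait=9 total=11
k=2 load=t2/7c comp=t1/7c wait=7 total=18
k=3 load=t3/5c comp=t2/3c wait=5 total=23
k=4 load=t4/4c comp=t3/6c wait=6 total=29
k=5 load=t5/9c comp=t4/8c wait=9 total=38
k=6 load=t6/9c comp=t5/9c wait=9 total=47
k=7 load=- comp=t6/4c wait=4 total=51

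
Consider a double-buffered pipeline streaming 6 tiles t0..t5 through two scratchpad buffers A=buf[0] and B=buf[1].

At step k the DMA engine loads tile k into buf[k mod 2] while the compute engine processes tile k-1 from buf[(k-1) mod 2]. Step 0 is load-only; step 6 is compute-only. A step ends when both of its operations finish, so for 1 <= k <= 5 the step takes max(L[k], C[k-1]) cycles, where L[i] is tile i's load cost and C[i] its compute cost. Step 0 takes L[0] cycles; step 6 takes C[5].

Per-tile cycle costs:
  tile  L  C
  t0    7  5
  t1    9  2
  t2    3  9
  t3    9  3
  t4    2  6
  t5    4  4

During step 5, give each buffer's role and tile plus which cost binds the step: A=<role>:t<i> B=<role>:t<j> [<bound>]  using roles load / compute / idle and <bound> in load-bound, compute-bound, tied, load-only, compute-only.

  0. 7=7c; end=7; A:t0 B:-
  1. max(9,5)=9c; end=16; A:t0 B:t1
  2. max(3,2)=3c; end=19; A:t2 B:t1
  3. max(9,9)=9c; end=28; A:t2 B:t3
  4. max(2,3)=3c; end=31; A:t4 B:t3
  5. max(4,6)=6c; end=37; A:t4 B:t5
  6. 4=4c; end=41; A:t4 B:t5

step 5: A=compute:t4 B=load:t5 [compute-bound]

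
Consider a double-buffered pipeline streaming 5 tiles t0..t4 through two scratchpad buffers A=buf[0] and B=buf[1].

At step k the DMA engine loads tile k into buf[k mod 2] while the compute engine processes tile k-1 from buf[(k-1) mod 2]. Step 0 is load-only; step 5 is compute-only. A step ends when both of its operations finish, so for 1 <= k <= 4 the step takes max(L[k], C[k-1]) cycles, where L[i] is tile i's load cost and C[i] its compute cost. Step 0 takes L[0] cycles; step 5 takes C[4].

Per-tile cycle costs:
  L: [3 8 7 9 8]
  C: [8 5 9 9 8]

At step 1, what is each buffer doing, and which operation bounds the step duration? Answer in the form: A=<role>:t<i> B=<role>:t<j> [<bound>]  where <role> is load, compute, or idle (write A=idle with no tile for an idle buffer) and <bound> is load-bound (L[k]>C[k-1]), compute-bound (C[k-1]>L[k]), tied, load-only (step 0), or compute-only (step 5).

  0. 3=3c; end=3; A:t0 B:-
  1. max(8,8)=8c; end=11; A:t0 B:t1
  2. max(7,5)=7c; end=18; A:t2 B:t1
  3. max(9,9)=9c; end=27; A:t2 B:t3
  4. max(8,9)=9c; end=36; A:t4 B:t3
  5. 8=8c; end=44; A:t4 B:t3

step 1: A=compute:t0 B=load:t1 [tied]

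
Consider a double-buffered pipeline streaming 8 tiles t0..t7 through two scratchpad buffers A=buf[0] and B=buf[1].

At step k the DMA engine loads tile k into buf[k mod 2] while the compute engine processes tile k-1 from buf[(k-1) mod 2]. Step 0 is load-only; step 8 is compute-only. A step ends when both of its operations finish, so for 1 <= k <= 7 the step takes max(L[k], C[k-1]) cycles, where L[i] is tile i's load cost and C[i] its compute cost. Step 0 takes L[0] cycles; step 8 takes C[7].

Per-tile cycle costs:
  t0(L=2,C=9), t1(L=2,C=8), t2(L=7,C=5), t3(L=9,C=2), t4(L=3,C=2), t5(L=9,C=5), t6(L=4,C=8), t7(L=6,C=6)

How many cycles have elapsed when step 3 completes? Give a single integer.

step 0: L[0]=2 → dur=2, Σ=2 | A=load:t0 B=idle [load-only]
step 1: L[1]=2 C[0]=9 → dur=9, Σ=11 | A=compute:t0 B=load:t1 [compute-bound]
step 2: L[2]=7 C[1]=8 → dur=8, Σ=19 | A=load:t2 B=compute:t1 [compute-bound]
step 3: L[3]=9 C[2]=5 → dur=9, Σ=28 | A=compute:t2 B=load:t3 [load-bound]
step 4: L[4]=3 C[3]=2 → dur=3, Σ=31 | A=load:t4 B=compute:t3 [load-bound]
step 5: L[5]=9 C[4]=2 → dur=9, Σ=40 | A=compute:t4 B=load:t5 [load-bound]
step 6: L[6]=4 C[5]=5 → dur=5, Σ=45 | A=load:t6 B=compute:t5 [compute-bound]
step 7: L[7]=6 C[6]=8 → dur=8, Σ=53 | A=compute:t6 B=load:t7 [compute-bound]
step 8: C[7]=6 → dur=6, Σ=59 | A=idle B=compute:t7 [compute-only]

end_cycle[3] = 28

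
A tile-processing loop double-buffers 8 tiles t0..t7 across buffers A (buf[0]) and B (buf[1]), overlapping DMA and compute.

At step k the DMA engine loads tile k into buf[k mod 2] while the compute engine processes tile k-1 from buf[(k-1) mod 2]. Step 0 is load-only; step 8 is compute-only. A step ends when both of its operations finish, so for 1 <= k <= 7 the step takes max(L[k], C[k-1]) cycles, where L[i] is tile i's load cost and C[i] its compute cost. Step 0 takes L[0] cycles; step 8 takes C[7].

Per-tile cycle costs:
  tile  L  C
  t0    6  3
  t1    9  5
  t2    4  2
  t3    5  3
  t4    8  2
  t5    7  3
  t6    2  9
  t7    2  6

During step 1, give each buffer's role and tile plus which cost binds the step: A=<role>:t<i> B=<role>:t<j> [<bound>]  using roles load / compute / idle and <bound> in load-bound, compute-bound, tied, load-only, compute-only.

k=0 load=t0/6c comp=- wait=6 total=6
k=1 load=t1/9c comp=t0/3c wait=9 total=15
k=2 load=t2/4c comp=t1/5c wait=5 total=20
k=3 load=t3/5c comp=t2/2c wait=5 total=25
k=4 load=t4/8c comp=t3/3c wait=8 total=33
k=5 load=t5/7c comp=t4/2c wait=7 total=40
k=6 load=t6/2c comp=t5/3c wait=3 total=43
k=7 load=t7/2c comp=t6/9c wait=9 total=52
k=8 load=- comp=t7/6c wait=6 total=58

step 1: A=compute:t0 B=load:t1 [load-bound]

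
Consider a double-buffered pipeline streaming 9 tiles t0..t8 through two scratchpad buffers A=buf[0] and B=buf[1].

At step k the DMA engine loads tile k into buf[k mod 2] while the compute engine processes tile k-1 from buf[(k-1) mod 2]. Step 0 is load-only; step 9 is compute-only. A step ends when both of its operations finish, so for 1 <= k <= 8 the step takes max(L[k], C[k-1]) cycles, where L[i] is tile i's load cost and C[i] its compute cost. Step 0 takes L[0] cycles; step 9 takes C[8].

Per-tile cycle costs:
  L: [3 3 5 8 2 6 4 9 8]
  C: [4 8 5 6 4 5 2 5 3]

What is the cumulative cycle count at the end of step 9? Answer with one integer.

end_cycle[9] = 60

k=0 load=t0/3c comp=- wait=3 total=3
k=1 load=t1/3c comp=t0/4c wait=4 total=7
k=2 load=t2/5c comp=t1/8c wait=8 total=15
k=3 load=t3/8c comp=t2/5c wait=8 total=23
k=4 load=t4/2c comp=t3/6c wait=6 total=29
k=5 load=t5/6c comp=t4/4c wait=6 total=35
k=6 load=t6/4c comp=t5/5c wait=5 total=40
k=7 load=t7/9c comp=t6/2c wait=9 total=49
k=8 load=t8/8c comp=t7/5c wait=8 total=57
k=9 load=- comp=t8/3c wait=3 total=60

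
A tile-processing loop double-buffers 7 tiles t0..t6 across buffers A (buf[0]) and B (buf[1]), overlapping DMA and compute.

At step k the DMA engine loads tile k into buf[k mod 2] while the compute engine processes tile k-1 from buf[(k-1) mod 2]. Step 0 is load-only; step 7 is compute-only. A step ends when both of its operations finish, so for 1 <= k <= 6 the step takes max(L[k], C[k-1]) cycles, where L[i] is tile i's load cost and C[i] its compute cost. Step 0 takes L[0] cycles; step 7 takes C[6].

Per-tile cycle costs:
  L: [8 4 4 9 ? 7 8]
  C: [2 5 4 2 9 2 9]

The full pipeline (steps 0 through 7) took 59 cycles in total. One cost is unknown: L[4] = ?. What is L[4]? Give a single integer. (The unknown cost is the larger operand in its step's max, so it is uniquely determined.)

step 0 = dur = L[0]=8 = 8
step 1 = dur = max(L[1]=4, C[0]=2) = 4
step 2 = dur = max(L[2]=4, C[1]=5) = 5
step 3 = dur = max(L[3]=9, C[2]=4) = 9
step 4 = dur = max(L[4]=?, C[3]=2) = L[4]  (unknown; binding)
step 5 = dur = max(L[5]=7, C[4]=9) = 9
step 6 = dur = max(L[6]=8, C[5]=2) = 8
step 7 = dur = C[6]=9 = 9
sum of known step durations = 52
dur[4] = total - known = 59 - 52 = 7
L[4] is the binding max in step 4, so L[4] = dur[4] = 7

L[4] = 7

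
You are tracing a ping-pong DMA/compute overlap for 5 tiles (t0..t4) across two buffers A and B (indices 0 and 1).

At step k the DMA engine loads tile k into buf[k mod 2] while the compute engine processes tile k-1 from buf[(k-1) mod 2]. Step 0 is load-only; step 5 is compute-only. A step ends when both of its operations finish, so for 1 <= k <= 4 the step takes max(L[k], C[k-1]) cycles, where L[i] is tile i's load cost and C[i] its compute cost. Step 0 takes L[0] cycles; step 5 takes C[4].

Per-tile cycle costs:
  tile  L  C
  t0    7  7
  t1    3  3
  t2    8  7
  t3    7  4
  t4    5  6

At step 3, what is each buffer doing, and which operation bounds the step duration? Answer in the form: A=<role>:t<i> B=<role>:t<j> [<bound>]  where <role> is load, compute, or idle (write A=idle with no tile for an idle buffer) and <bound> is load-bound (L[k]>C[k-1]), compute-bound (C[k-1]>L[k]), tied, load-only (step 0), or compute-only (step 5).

step 3: A=compute:t2 B=load:t3 [tied]

[0] DMA t0→A (7c) ∥ CU idle ⇒ 7c, clock 7
[1] DMA t1→B (3c) ∥ CU A:t0 (7c) ⇒ 7c, clock 14
[2] DMA t2→A (8c) ∥ CU B:t1 (3c) ⇒ 8c, clock 22
[3] DMA t3→B (7c) ∥ CU A:t2 (7c) ⇒ 7c, clock 29
[4] DMA t4→A (5c) ∥ CU B:t3 (4c) ⇒ 5c, clock 34
[5] DMA idle ∥ CU A:t4 (6c) ⇒ 6c, clock 40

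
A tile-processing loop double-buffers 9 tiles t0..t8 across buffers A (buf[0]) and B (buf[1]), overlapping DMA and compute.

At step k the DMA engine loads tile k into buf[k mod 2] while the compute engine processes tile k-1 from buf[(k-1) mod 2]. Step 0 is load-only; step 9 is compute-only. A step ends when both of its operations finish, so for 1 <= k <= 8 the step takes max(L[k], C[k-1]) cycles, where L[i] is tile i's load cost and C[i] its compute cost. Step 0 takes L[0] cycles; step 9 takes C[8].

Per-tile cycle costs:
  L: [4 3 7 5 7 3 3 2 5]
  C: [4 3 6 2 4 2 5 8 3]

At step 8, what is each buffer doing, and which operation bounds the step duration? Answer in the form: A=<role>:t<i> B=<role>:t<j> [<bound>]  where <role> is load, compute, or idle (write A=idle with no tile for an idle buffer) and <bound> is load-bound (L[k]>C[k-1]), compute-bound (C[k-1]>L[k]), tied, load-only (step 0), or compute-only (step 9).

step 8: A=load:t8 B=compute:t7 [compute-bound]

k=0 load=t0/4c comp=- wait=4 total=4
k=1 load=t1/3c comp=t0/4c wait=4 total=8
k=2 load=t2/7c comp=t1/3c wait=7 total=15
k=3 load=t3/5c comp=t2/6c wait=6 total=21
k=4 load=t4/7c comp=t3/2c wait=7 total=28
k=5 load=t5/3c comp=t4/4c wait=4 total=32
k=6 load=t6/3c comp=t5/2c wait=3 total=35
k=7 load=t7/2c comp=t6/5c wait=5 total=40
k=8 load=t8/5c comp=t7/8c wait=8 total=48
k=9 load=- comp=t8/3c wait=3 total=51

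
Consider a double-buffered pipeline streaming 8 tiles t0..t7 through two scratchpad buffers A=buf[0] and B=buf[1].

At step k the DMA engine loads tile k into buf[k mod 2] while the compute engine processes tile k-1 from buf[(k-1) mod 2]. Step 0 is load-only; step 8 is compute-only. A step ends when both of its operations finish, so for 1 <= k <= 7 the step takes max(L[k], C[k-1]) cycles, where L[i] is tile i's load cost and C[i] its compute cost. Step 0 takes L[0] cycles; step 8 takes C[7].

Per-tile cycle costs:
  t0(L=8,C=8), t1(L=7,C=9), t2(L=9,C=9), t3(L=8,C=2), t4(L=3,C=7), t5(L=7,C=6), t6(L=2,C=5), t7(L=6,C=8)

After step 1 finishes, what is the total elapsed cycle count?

end_cycle[1] = 16

  0. 8=8c; end=8; A:t0 B:-
  1. max(7,8)=8c; end=16; A:t0 B:t1
  2. max(9,9)=9c; end=25; A:t2 B:t1
  3. max(8,9)=9c; end=34; A:t2 B:t3
  4. max(3,2)=3c; end=37; A:t4 B:t3
  5. max(7,7)=7c; end=44; A:t4 B:t5
  6. max(2,6)=6c; end=50; A:t6 B:t5
  7. max(6,5)=6c; end=56; A:t6 B:t7
  8. 8=8c; end=64; A:t6 B:t7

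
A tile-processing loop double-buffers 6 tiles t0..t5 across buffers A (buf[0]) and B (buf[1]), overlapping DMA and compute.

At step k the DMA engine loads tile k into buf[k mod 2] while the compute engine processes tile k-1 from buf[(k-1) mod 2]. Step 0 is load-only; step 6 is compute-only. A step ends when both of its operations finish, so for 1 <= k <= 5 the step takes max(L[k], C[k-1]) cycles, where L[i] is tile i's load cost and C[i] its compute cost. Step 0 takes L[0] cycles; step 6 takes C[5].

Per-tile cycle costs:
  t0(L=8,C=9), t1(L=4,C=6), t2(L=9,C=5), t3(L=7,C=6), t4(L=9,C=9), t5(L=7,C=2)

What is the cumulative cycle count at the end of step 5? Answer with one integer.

step 0: L[0]=8 → dur=8, Σ=8 | A=load:t0 B=idle [load-only]
step 1: L[1]=4 C[0]=9 → dur=9, Σ=17 | A=compute:t0 B=load:t1 [compute-bound]
step 2: L[2]=9 C[1]=6 → dur=9, Σ=26 | A=load:t2 B=compute:t1 [load-bound]
step 3: L[3]=7 C[2]=5 → dur=7, Σ=33 | A=compute:t2 B=load:t3 [load-bound]
step 4: L[4]=9 C[3]=6 → dur=9, Σ=42 | A=load:t4 B=compute:t3 [load-bound]
step 5: L[5]=7 C[4]=9 → dur=9, Σ=51 | A=compute:t4 B=load:t5 [compute-bound]
step 6: C[5]=2 → dur=2, Σ=53 | A=idle B=compute:t5 [compute-only]

end_cycle[5] = 51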